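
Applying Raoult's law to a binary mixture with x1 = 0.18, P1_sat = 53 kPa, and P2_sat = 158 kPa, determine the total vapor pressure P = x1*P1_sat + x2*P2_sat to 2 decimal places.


P = x1*P1_sat + x2*P2_sat
x2 = 1 - x1 = 1 - 0.18 = 0.82
P = 0.18*53 + 0.82*158
P = 9.54 + 129.56
P = 139.10 kPa


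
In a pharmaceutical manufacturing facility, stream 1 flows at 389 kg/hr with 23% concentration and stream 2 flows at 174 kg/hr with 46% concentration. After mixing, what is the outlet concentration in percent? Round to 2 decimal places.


Mass balance on solute: F1*x1 + F2*x2 = F3*x3
F3 = F1 + F2 = 389 + 174 = 563 kg/hr
x3 = (F1*x1 + F2*x2)/F3
x3 = (389*0.23 + 174*0.46) / 563
x3 = 30.11%


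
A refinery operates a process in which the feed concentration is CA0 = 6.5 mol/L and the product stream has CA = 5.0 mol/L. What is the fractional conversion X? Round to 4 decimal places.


X = (CA0 - CA) / CA0
X = (6.5 - 5.0) / 6.5
X = 1.5 / 6.5
X = 0.2308


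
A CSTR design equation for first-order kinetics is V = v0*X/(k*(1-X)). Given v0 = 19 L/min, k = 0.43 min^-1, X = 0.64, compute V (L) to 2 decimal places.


V = v0 * X / (k * (1 - X))
V = 19 * 0.64 / (0.43 * (1 - 0.64))
V = 12.16 / (0.43 * 0.36)
V = 12.16 / 0.1548
V = 78.55 L


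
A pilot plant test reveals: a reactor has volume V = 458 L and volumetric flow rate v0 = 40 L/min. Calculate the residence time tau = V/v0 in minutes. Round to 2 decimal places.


tau = V / v0
tau = 458 / 40
tau = 11.45 min


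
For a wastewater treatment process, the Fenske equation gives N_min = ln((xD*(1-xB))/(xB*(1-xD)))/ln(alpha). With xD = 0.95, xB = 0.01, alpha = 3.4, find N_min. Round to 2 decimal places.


N_min = ln((xD*(1-xB))/(xB*(1-xD))) / ln(alpha)
Numerator inside ln: 0.9405 / 0.0005 = 1881.0
ln(1881.0) = 7.539559
ln(alpha) = ln(3.4) = 1.223775
N_min = 7.539559 / 1.223775 = 6.16


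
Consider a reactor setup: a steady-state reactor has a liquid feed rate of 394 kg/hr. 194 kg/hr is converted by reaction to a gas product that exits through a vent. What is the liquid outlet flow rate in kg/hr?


Steady-state mass balance on the main outlet: F_out = F_in - F_removed
F_out = 394 - 194
F_out = 200 kg/hr


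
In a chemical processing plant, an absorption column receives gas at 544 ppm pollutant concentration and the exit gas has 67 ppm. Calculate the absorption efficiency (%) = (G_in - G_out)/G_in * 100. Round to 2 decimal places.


Efficiency = (G_in - G_out) / G_in * 100%
Efficiency = (544 - 67) / 544 * 100
Efficiency = 477 / 544 * 100
Efficiency = 87.68%


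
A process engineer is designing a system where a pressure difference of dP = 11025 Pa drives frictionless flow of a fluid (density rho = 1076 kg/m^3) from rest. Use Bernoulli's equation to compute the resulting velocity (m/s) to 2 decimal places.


v = sqrt(2*dP/rho)
v = sqrt(2*11025/1076)
v = sqrt(20.492565)
v = 4.53 m/s


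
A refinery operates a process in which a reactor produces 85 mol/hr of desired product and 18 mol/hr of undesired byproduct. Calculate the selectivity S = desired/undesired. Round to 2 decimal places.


S = desired product rate / undesired product rate
S = 85 / 18
S = 4.72


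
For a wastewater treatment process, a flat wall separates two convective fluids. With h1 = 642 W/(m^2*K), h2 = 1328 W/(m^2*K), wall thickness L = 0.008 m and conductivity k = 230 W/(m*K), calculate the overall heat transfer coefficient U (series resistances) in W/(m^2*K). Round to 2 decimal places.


1/U = 1/h1 + L/k + 1/h2
1/U = 1/642 + 0.008/230 + 1/1328
1/U = 0.0015576324 + 3.47826e-05 + 0.000753012
1/U = 0.002345427
U = 426.36 W/(m^2*K)


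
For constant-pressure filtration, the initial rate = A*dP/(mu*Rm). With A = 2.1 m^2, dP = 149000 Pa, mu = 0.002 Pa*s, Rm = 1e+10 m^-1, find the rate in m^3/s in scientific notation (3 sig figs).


rate = A * dP / (mu * Rm)
rate = 2.1 * 149000 / (0.002 * 1e+10)
rate = 312900.0 / 2.000e+07
rate = 1.56e-02 m^3/s


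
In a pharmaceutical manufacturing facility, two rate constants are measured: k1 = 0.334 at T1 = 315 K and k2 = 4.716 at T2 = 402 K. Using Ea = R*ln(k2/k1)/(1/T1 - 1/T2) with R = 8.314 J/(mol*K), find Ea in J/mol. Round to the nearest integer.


Ea = R * ln(k2/k1) / (1/T1 - 1/T2)
ln(k2/k1) = ln(4.716/0.334) = 2.6475753
1/T1 - 1/T2 = 1/315 - 1/402 = 0.000687040986
Ea = 8.314 * 2.6475753 / 0.000687040986
Ea = 32039 J/mol


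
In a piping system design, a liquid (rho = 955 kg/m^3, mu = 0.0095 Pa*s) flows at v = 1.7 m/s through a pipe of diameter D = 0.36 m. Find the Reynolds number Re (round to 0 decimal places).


Re = rho * v * D / mu
Re = 955 * 1.7 * 0.36 / 0.0095
Re = 584.46 / 0.0095
Re = 61522


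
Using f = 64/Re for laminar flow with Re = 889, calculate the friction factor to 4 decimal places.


f = 64 / Re
f = 64 / 889
f = 0.0720


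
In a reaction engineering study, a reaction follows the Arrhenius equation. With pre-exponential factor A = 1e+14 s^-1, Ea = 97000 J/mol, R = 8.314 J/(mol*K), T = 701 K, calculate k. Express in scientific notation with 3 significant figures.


k = A * exp(-Ea/(R*T))
k = 1e+14 * exp(-97000 / (8.314 * 701))
k = 1e+14 * exp(-16.643463)
k = 5.91e+06


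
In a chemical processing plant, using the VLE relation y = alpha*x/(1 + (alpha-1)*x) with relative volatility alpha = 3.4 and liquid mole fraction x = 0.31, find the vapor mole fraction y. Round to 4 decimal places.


y = alpha*x / (1 + (alpha-1)*x)
y = 3.4*0.31 / (1 + (3.4-1)*0.31)
y = 1.054 / (1 + 0.744)
y = 1.054 / 1.744
y = 0.6044


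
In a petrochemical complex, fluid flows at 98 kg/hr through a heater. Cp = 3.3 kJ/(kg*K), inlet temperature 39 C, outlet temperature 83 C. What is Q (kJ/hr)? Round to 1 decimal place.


Q = m_dot * Cp * (T2 - T1)
Q = 98 * 3.3 * (83 - 39)
Q = 98 * 3.3 * 44
Q = 14229.6 kJ/hr


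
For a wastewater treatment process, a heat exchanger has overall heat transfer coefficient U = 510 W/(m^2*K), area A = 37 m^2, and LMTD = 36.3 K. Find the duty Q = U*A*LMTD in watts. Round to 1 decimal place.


Q = U * A * LMTD
Q = 510 * 37 * 36.3
Q = 684981.0 W


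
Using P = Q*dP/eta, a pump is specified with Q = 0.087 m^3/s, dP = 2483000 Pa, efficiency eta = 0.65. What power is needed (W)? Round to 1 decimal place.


P = Q * dP / eta
P = 0.087 * 2483000 / 0.65
P = 216021.0 / 0.65
P = 332340.0 W


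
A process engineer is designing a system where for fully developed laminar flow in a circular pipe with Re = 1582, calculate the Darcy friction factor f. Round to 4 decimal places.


f = 64 / Re
f = 64 / 1582
f = 0.0405


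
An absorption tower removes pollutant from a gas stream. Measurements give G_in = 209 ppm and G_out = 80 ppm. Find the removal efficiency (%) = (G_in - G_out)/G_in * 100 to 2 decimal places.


Efficiency = (G_in - G_out) / G_in * 100%
Efficiency = (209 - 80) / 209 * 100
Efficiency = 129 / 209 * 100
Efficiency = 61.72%


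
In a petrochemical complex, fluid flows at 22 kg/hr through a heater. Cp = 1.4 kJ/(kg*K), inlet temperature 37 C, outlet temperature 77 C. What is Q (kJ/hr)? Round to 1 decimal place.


Q = m_dot * Cp * (T2 - T1)
Q = 22 * 1.4 * (77 - 37)
Q = 22 * 1.4 * 40
Q = 1232.0 kJ/hr


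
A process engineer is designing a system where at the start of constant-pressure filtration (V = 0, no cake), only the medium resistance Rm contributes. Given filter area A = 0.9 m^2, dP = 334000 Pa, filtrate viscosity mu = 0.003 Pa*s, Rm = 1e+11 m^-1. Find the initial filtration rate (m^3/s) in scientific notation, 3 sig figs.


rate = A * dP / (mu * Rm)
rate = 0.9 * 334000 / (0.003 * 1e+11)
rate = 300600.0 / 3.000e+08
rate = 1.00e-03 m^3/s


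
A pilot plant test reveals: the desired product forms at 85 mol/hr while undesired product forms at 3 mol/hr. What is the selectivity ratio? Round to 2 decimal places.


S = desired product rate / undesired product rate
S = 85 / 3
S = 28.33


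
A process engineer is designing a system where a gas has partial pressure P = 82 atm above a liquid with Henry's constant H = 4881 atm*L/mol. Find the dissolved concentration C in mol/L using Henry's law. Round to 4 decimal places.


C = P / H
C = 82 / 4881
C = 0.0168 mol/L


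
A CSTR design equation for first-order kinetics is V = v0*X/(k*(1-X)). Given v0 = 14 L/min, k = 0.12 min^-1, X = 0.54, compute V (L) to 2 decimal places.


V = v0 * X / (k * (1 - X))
V = 14 * 0.54 / (0.12 * (1 - 0.54))
V = 7.56 / (0.12 * 0.46)
V = 7.56 / 0.0552
V = 136.96 L


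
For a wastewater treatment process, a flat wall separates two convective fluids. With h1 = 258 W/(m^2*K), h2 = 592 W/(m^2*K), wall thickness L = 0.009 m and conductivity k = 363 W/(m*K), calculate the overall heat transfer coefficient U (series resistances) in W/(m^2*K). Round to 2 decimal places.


1/U = 1/h1 + L/k + 1/h2
1/U = 1/258 + 0.009/363 + 1/592
1/U = 0.003875969 + 2.47934e-05 + 0.0016891892
1/U = 0.0055899516
U = 178.89 W/(m^2*K)


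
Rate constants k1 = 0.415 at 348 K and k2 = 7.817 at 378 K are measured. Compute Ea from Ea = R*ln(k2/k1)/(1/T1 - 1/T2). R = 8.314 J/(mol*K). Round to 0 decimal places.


Ea = R * ln(k2/k1) / (1/T1 - 1/T2)
ln(k2/k1) = ln(7.817/0.415) = 2.9357776
1/T1 - 1/T2 = 1/348 - 1/378 = 0.000228060573
Ea = 8.314 * 2.9357776 / 0.000228060573
Ea = 107024 J/mol


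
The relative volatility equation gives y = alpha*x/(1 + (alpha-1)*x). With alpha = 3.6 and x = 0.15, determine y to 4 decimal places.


y = alpha*x / (1 + (alpha-1)*x)
y = 3.6*0.15 / (1 + (3.6-1)*0.15)
y = 0.54 / (1 + 0.39)
y = 0.54 / 1.39
y = 0.3885


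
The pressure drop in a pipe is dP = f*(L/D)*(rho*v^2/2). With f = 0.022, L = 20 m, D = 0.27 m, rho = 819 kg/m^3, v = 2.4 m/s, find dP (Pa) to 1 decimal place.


dP = f * (L/D) * (rho*v^2/2)
dP = 0.022 * (20/0.27) * (819*2.4^2/2)
L/D = 74.07407407
rho*v^2/2 = 819*5.76/2 = 2358.72
dP = 0.022 * 74.07407407 * 2358.72
dP = 3843.8 Pa


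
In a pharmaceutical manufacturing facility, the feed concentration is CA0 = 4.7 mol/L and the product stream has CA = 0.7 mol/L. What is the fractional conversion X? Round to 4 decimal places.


X = (CA0 - CA) / CA0
X = (4.7 - 0.7) / 4.7
X = 4.0 / 4.7
X = 0.8511


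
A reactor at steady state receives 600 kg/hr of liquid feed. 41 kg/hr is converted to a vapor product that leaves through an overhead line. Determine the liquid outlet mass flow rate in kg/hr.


Steady-state mass balance on the main outlet: F_out = F_in - F_removed
F_out = 600 - 41
F_out = 559 kg/hr


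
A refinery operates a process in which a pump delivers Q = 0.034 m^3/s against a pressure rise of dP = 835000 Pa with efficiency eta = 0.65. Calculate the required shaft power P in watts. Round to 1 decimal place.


P = Q * dP / eta
P = 0.034 * 835000 / 0.65
P = 28390.0 / 0.65
P = 43676.9 W


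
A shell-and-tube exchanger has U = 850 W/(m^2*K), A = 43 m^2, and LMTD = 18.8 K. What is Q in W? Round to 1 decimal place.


Q = U * A * LMTD
Q = 850 * 43 * 18.8
Q = 687140.0 W


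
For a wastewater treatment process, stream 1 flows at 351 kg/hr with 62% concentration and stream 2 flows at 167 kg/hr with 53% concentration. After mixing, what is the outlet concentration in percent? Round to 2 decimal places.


Mass balance on solute: F1*x1 + F2*x2 = F3*x3
F3 = F1 + F2 = 351 + 167 = 518 kg/hr
x3 = (F1*x1 + F2*x2)/F3
x3 = (351*0.62 + 167*0.53) / 518
x3 = 59.10%


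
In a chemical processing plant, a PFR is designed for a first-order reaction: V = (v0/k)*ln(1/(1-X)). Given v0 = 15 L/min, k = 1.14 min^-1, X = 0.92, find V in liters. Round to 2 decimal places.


V = (v0/k) * ln(1/(1-X))
V = (15/1.14) * ln(1/(1-0.92))
V = 13.157895 * ln(12.5)
V = 13.157895 * 2.525729
V = 33.23 L


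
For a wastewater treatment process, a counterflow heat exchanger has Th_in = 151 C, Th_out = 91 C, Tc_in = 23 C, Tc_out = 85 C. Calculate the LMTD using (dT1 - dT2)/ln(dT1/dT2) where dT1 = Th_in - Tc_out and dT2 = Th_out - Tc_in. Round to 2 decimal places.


dT1 = Th_in - Tc_out = 151 - 85 = 66
dT2 = Th_out - Tc_in = 91 - 23 = 68
LMTD = (dT1 - dT2) / ln(dT1/dT2)
LMTD = (66 - 68) / ln(66/68)
LMTD = 67.00 K


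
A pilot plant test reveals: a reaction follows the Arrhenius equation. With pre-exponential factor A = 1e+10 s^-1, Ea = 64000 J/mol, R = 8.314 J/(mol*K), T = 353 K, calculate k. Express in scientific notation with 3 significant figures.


k = A * exp(-Ea/(R*T))
k = 1e+10 * exp(-64000 / (8.314 * 353))
k = 1e+10 * exp(-21.806966)
k = 3.38e+00


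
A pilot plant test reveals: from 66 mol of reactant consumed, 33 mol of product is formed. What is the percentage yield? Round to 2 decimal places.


Yield = (moles product / moles consumed) * 100%
Yield = (33 / 66) * 100
Yield = 0.5 * 100
Yield = 50.00%


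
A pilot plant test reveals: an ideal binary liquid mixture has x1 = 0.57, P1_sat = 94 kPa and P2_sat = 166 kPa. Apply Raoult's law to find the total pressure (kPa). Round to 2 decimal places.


P = x1*P1_sat + x2*P2_sat
x2 = 1 - x1 = 1 - 0.57 = 0.43
P = 0.57*94 + 0.43*166
P = 53.58 + 71.38
P = 124.96 kPa


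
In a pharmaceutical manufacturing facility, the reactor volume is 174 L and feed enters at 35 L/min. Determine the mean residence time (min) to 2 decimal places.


tau = V / v0
tau = 174 / 35
tau = 4.97 min


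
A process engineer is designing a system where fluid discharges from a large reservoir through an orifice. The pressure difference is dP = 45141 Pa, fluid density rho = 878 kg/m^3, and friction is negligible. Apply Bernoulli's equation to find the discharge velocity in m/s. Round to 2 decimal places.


v = sqrt(2*dP/rho)
v = sqrt(2*45141/878)
v = sqrt(102.826879)
v = 10.14 m/s


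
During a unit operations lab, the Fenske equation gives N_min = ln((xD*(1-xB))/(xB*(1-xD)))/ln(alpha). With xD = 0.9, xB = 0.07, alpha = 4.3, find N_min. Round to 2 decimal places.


N_min = ln((xD*(1-xB))/(xB*(1-xD))) / ln(alpha)
Numerator inside ln: 0.837 / 0.007 = 119.571429
ln(119.571429) = 4.783914
ln(alpha) = ln(4.3) = 1.458615
N_min = 4.783914 / 1.458615 = 3.28


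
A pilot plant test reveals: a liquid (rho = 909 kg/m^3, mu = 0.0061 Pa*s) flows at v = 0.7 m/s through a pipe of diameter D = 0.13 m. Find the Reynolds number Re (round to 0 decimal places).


Re = rho * v * D / mu
Re = 909 * 0.7 * 0.13 / 0.0061
Re = 82.719 / 0.0061
Re = 13560


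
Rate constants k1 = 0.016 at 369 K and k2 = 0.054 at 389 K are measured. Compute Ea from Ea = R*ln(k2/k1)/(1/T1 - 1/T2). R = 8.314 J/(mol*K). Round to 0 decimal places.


Ea = R * ln(k2/k1) / (1/T1 - 1/T2)
ln(k2/k1) = ln(0.054/0.016) = 1.2163953
1/T1 - 1/T2 = 1/369 - 1/389 = 0.000139333013
Ea = 8.314 * 1.2163953 / 0.000139333013
Ea = 72582 J/mol


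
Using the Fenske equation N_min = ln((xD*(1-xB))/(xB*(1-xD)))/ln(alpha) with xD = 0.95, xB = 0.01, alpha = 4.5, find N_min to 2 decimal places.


N_min = ln((xD*(1-xB))/(xB*(1-xD))) / ln(alpha)
Numerator inside ln: 0.9405 / 0.0005 = 1881.0
ln(1881.0) = 7.539559
ln(alpha) = ln(4.5) = 1.504077
N_min = 7.539559 / 1.504077 = 5.01


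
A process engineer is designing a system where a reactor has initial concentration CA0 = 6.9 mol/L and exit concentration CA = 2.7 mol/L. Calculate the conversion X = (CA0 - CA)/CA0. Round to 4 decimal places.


X = (CA0 - CA) / CA0
X = (6.9 - 2.7) / 6.9
X = 4.2 / 6.9
X = 0.6087


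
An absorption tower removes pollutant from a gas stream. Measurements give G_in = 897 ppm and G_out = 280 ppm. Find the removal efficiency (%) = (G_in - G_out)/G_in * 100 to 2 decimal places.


Efficiency = (G_in - G_out) / G_in * 100%
Efficiency = (897 - 280) / 897 * 100
Efficiency = 617 / 897 * 100
Efficiency = 68.78%


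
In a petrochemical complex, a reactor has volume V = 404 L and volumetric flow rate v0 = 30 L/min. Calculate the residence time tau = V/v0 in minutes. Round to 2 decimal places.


tau = V / v0
tau = 404 / 30
tau = 13.47 min


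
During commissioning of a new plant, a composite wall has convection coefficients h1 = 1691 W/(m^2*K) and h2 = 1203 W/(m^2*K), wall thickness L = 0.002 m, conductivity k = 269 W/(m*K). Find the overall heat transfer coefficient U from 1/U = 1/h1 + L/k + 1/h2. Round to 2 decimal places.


1/U = 1/h1 + L/k + 1/h2
1/U = 1/1691 + 0.002/269 + 1/1203
1/U = 0.0005913661 + 7.4349e-06 + 0.0008312552
1/U = 0.0014300562
U = 699.27 W/(m^2*K)


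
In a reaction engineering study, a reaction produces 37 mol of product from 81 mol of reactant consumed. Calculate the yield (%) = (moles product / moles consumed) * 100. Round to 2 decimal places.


Yield = (moles product / moles consumed) * 100%
Yield = (37 / 81) * 100
Yield = 0.4568 * 100
Yield = 45.68%


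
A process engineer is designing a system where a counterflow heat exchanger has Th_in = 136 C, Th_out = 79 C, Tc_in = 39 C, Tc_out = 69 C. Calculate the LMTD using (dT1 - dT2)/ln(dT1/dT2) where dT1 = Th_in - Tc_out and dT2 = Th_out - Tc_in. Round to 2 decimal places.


dT1 = Th_in - Tc_out = 136 - 69 = 67
dT2 = Th_out - Tc_in = 79 - 39 = 40
LMTD = (dT1 - dT2) / ln(dT1/dT2)
LMTD = (67 - 40) / ln(67/40)
LMTD = 52.34 K


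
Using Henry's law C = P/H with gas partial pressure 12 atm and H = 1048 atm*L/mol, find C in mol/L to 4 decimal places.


C = P / H
C = 12 / 1048
C = 0.0115 mol/L


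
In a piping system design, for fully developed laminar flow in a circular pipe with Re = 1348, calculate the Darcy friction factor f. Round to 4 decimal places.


f = 64 / Re
f = 64 / 1348
f = 0.0475


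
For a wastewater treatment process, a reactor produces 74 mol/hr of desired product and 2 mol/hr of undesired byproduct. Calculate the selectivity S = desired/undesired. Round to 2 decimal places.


S = desired product rate / undesired product rate
S = 74 / 2
S = 37.00


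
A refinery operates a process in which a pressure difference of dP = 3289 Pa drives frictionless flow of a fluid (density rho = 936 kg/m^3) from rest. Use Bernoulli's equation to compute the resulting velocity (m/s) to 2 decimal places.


v = sqrt(2*dP/rho)
v = sqrt(2*3289/936)
v = sqrt(7.027778)
v = 2.65 m/s


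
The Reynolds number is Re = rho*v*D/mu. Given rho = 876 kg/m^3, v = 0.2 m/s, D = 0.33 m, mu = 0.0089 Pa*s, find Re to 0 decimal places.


Re = rho * v * D / mu
Re = 876 * 0.2 * 0.33 / 0.0089
Re = 57.816 / 0.0089
Re = 6496


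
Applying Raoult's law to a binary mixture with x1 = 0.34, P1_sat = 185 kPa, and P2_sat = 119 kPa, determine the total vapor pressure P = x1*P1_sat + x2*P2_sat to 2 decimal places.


P = x1*P1_sat + x2*P2_sat
x2 = 1 - x1 = 1 - 0.34 = 0.66
P = 0.34*185 + 0.66*119
P = 62.9 + 78.54
P = 141.44 kPa


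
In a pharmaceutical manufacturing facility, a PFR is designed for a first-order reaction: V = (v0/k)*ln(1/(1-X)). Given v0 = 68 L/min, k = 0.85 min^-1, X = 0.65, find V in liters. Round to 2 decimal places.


V = (v0/k) * ln(1/(1-X))
V = (68/0.85) * ln(1/(1-0.65))
V = 80.0 * ln(2.857143)
V = 80.0 * 1.049822
V = 83.99 L


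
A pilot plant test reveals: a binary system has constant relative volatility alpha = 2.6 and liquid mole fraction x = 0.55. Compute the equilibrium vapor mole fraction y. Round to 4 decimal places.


y = alpha*x / (1 + (alpha-1)*x)
y = 2.6*0.55 / (1 + (2.6-1)*0.55)
y = 1.43 / (1 + 0.88)
y = 1.43 / 1.88
y = 0.7606


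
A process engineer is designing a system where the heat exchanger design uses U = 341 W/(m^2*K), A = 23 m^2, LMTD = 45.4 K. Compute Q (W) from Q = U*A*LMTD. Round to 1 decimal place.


Q = U * A * LMTD
Q = 341 * 23 * 45.4
Q = 356072.2 W


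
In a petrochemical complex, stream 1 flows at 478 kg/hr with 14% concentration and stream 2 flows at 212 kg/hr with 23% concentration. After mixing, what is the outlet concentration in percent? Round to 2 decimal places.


Mass balance on solute: F1*x1 + F2*x2 = F3*x3
F3 = F1 + F2 = 478 + 212 = 690 kg/hr
x3 = (F1*x1 + F2*x2)/F3
x3 = (478*0.14 + 212*0.23) / 690
x3 = 16.77%


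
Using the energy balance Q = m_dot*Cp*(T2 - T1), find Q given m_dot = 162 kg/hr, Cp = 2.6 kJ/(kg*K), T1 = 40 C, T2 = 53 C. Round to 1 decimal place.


Q = m_dot * Cp * (T2 - T1)
Q = 162 * 2.6 * (53 - 40)
Q = 162 * 2.6 * 13
Q = 5475.6 kJ/hr


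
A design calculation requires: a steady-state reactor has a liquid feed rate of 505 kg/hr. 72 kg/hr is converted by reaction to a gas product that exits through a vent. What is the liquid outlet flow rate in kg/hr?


Steady-state mass balance on the main outlet: F_out = F_in - F_removed
F_out = 505 - 72
F_out = 433 kg/hr


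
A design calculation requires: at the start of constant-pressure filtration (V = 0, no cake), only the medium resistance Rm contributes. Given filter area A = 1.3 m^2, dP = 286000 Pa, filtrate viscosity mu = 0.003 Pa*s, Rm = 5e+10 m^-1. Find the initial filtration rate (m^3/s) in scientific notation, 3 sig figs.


rate = A * dP / (mu * Rm)
rate = 1.3 * 286000 / (0.003 * 5e+10)
rate = 371800.0 / 1.500e+08
rate = 2.48e-03 m^3/s


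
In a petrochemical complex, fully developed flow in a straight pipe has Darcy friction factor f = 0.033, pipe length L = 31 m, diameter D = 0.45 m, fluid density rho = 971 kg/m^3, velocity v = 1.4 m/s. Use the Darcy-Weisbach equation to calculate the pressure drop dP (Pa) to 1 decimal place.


dP = f * (L/D) * (rho*v^2/2)
dP = 0.033 * (31/0.45) * (971*1.4^2/2)
L/D = 68.88888889
rho*v^2/2 = 971*1.96/2 = 951.58
dP = 0.033 * 68.88888889 * 951.58
dP = 2163.3 Pa


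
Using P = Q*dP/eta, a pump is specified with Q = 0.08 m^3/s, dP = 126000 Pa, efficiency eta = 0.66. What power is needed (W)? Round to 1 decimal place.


P = Q * dP / eta
P = 0.08 * 126000 / 0.66
P = 10080.0 / 0.66
P = 15272.7 W


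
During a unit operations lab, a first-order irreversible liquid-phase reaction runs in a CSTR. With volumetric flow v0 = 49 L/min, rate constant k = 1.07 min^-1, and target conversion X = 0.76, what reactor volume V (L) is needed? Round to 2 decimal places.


V = v0 * X / (k * (1 - X))
V = 49 * 0.76 / (1.07 * (1 - 0.76))
V = 37.24 / (1.07 * 0.24)
V = 37.24 / 0.2568
V = 145.02 L


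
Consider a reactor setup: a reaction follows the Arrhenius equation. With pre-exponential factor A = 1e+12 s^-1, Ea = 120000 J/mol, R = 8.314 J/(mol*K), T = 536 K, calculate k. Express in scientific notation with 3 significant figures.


k = A * exp(-Ea/(R*T))
k = 1e+12 * exp(-120000 / (8.314 * 536))
k = 1e+12 * exp(-26.928145)
k = 2.02e+00


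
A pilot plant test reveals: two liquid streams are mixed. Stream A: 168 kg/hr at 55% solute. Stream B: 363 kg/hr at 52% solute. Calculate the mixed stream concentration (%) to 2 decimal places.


Mass balance on solute: F1*x1 + F2*x2 = F3*x3
F3 = F1 + F2 = 168 + 363 = 531 kg/hr
x3 = (F1*x1 + F2*x2)/F3
x3 = (168*0.55 + 363*0.52) / 531
x3 = 52.95%


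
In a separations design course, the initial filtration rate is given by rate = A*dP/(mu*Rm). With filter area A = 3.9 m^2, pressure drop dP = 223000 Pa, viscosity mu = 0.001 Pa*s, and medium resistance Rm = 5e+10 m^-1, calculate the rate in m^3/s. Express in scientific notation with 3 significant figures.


rate = A * dP / (mu * Rm)
rate = 3.9 * 223000 / (0.001 * 5e+10)
rate = 869700.0 / 5.000e+07
rate = 1.74e-02 m^3/s


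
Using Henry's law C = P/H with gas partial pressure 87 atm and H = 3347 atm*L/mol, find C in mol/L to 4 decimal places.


C = P / H
C = 87 / 3347
C = 0.0260 mol/L


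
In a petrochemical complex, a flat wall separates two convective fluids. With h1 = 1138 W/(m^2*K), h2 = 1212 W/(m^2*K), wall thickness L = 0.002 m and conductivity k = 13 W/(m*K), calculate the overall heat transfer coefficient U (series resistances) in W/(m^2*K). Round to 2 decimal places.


1/U = 1/h1 + L/k + 1/h2
1/U = 1/1138 + 0.002/13 + 1/1212
1/U = 0.0008787346 + 0.0001538462 + 0.0008250825
1/U = 0.0018576633
U = 538.31 W/(m^2*K)


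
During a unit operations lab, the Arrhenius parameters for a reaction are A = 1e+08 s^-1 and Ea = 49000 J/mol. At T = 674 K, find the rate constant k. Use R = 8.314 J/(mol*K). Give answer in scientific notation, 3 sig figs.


k = A * exp(-Ea/(R*T))
k = 1e+08 * exp(-49000 / (8.314 * 674))
k = 1e+08 * exp(-8.744322)
k = 1.59e+04


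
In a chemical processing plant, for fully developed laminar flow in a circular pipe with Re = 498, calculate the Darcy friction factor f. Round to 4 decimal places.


f = 64 / Re
f = 64 / 498
f = 0.1285


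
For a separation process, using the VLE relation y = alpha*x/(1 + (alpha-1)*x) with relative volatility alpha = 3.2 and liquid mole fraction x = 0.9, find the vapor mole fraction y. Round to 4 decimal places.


y = alpha*x / (1 + (alpha-1)*x)
y = 3.2*0.9 / (1 + (3.2-1)*0.9)
y = 2.88 / (1 + 1.98)
y = 2.88 / 2.98
y = 0.9664


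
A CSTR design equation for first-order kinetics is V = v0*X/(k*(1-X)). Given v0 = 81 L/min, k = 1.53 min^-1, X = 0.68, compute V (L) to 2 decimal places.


V = v0 * X / (k * (1 - X))
V = 81 * 0.68 / (1.53 * (1 - 0.68))
V = 55.08 / (1.53 * 0.32)
V = 55.08 / 0.4896
V = 112.50 L


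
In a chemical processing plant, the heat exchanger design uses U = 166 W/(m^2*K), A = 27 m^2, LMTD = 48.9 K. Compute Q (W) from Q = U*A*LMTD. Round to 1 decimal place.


Q = U * A * LMTD
Q = 166 * 27 * 48.9
Q = 219169.8 W


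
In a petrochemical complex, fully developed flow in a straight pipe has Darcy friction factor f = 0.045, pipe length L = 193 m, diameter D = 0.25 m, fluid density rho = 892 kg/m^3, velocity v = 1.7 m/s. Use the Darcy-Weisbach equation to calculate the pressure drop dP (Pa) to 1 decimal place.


dP = f * (L/D) * (rho*v^2/2)
dP = 0.045 * (193/0.25) * (892*1.7^2/2)
L/D = 772.0
rho*v^2/2 = 892*2.89/2 = 1288.94
dP = 0.045 * 772.0 * 1288.94
dP = 44777.8 Pa


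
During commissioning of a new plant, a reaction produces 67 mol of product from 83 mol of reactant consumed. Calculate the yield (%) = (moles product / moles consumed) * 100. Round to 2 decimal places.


Yield = (moles product / moles consumed) * 100%
Yield = (67 / 83) * 100
Yield = 0.8072 * 100
Yield = 80.72%


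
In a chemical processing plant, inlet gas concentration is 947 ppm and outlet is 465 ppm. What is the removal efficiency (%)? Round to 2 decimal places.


Efficiency = (G_in - G_out) / G_in * 100%
Efficiency = (947 - 465) / 947 * 100
Efficiency = 482 / 947 * 100
Efficiency = 50.90%


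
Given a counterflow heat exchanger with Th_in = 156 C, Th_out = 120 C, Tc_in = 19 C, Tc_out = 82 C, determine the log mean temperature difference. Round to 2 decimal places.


dT1 = Th_in - Tc_out = 156 - 82 = 74
dT2 = Th_out - Tc_in = 120 - 19 = 101
LMTD = (dT1 - dT2) / ln(dT1/dT2)
LMTD = (74 - 101) / ln(74/101)
LMTD = 86.80 K


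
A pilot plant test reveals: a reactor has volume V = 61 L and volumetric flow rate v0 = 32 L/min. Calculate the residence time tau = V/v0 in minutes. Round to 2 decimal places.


tau = V / v0
tau = 61 / 32
tau = 1.91 min


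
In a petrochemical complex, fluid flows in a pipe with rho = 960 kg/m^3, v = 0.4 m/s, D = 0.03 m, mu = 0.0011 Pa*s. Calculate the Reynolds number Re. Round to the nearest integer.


Re = rho * v * D / mu
Re = 960 * 0.4 * 0.03 / 0.0011
Re = 11.52 / 0.0011
Re = 10473


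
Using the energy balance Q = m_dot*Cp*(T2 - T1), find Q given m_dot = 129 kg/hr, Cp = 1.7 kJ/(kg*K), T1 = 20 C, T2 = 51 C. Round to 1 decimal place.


Q = m_dot * Cp * (T2 - T1)
Q = 129 * 1.7 * (51 - 20)
Q = 129 * 1.7 * 31
Q = 6798.3 kJ/hr


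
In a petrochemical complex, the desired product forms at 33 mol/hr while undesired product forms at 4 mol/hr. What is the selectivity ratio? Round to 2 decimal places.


S = desired product rate / undesired product rate
S = 33 / 4
S = 8.25


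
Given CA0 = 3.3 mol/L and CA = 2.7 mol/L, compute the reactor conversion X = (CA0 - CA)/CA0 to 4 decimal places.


X = (CA0 - CA) / CA0
X = (3.3 - 2.7) / 3.3
X = 0.6 / 3.3
X = 0.1818


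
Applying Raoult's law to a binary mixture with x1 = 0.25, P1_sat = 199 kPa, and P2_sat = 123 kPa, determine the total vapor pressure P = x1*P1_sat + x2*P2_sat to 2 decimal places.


P = x1*P1_sat + x2*P2_sat
x2 = 1 - x1 = 1 - 0.25 = 0.75
P = 0.25*199 + 0.75*123
P = 49.75 + 92.25
P = 142.00 kPa


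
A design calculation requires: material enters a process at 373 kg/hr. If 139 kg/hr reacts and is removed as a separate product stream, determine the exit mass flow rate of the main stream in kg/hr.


Steady-state mass balance on the main outlet: F_out = F_in - F_removed
F_out = 373 - 139
F_out = 234 kg/hr


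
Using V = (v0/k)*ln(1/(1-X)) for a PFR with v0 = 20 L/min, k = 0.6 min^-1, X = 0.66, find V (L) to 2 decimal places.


V = (v0/k) * ln(1/(1-X))
V = (20/0.6) * ln(1/(1-0.66))
V = 33.333333 * ln(2.941176)
V = 33.333333 * 1.07881
V = 35.96 L


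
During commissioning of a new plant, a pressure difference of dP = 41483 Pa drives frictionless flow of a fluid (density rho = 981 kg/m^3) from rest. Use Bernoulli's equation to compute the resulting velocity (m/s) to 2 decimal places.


v = sqrt(2*dP/rho)
v = sqrt(2*41483/981)
v = sqrt(84.572885)
v = 9.20 m/s


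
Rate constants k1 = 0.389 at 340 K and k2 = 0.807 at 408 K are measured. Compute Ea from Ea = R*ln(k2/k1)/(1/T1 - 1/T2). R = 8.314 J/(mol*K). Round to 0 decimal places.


Ea = R * ln(k2/k1) / (1/T1 - 1/T2)
ln(k2/k1) = ln(0.807/0.389) = 0.7297443
1/T1 - 1/T2 = 1/340 - 1/408 = 0.000490196078
Ea = 8.314 * 0.7297443 / 0.000490196078
Ea = 12377 J/mol


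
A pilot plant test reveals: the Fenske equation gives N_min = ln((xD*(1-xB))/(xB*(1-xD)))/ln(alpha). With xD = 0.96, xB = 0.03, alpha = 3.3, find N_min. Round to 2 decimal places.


N_min = ln((xD*(1-xB))/(xB*(1-xD))) / ln(alpha)
Numerator inside ln: 0.9312 / 0.0012 = 776.0
ln(776.0) = 6.654153
ln(alpha) = ln(3.3) = 1.193922
N_min = 6.654153 / 1.193922 = 5.57


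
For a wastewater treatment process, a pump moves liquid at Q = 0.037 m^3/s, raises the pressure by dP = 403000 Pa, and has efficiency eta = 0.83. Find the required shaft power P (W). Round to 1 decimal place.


P = Q * dP / eta
P = 0.037 * 403000 / 0.83
P = 14911.0 / 0.83
P = 17965.1 W


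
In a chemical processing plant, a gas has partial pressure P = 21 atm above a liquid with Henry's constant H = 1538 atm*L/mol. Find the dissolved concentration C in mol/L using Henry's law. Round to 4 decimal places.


C = P / H
C = 21 / 1538
C = 0.0137 mol/L


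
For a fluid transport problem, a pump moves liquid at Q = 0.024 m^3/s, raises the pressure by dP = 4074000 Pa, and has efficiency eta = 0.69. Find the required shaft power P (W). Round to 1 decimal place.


P = Q * dP / eta
P = 0.024 * 4074000 / 0.69
P = 97776.0 / 0.69
P = 141704.3 W


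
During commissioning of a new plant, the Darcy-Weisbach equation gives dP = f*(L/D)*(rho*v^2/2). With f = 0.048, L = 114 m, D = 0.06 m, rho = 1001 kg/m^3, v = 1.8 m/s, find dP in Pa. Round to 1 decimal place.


dP = f * (L/D) * (rho*v^2/2)
dP = 0.048 * (114/0.06) * (1001*1.8^2/2)
L/D = 1900.0
rho*v^2/2 = 1001*3.24/2 = 1621.62
dP = 0.048 * 1900.0 * 1621.62
dP = 147891.7 Pa


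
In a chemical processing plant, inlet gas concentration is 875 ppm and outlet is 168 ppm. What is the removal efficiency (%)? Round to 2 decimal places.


Efficiency = (G_in - G_out) / G_in * 100%
Efficiency = (875 - 168) / 875 * 100
Efficiency = 707 / 875 * 100
Efficiency = 80.80%


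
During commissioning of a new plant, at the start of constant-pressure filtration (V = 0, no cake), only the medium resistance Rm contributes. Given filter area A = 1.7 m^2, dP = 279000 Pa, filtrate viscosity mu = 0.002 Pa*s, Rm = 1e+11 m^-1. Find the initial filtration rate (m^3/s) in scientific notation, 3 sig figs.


rate = A * dP / (mu * Rm)
rate = 1.7 * 279000 / (0.002 * 1e+11)
rate = 474300.0 / 2.000e+08
rate = 2.37e-03 m^3/s


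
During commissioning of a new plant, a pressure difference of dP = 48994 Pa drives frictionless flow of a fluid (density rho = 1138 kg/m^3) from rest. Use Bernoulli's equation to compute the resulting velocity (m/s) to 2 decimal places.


v = sqrt(2*dP/rho)
v = sqrt(2*48994/1138)
v = sqrt(86.105448)
v = 9.28 m/s


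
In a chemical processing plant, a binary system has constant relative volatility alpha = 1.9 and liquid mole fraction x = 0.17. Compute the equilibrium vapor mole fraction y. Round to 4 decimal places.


y = alpha*x / (1 + (alpha-1)*x)
y = 1.9*0.17 / (1 + (1.9-1)*0.17)
y = 0.323 / (1 + 0.153)
y = 0.323 / 1.153
y = 0.2801


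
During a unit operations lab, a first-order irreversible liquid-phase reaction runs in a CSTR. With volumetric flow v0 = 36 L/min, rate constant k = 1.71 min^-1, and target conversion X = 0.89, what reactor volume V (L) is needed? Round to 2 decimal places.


V = v0 * X / (k * (1 - X))
V = 36 * 0.89 / (1.71 * (1 - 0.89))
V = 32.04 / (1.71 * 0.11)
V = 32.04 / 0.1881
V = 170.33 L


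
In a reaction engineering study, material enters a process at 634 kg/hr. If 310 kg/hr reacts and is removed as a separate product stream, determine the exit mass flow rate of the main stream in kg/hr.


Steady-state mass balance on the main outlet: F_out = F_in - F_removed
F_out = 634 - 310
F_out = 324 kg/hr


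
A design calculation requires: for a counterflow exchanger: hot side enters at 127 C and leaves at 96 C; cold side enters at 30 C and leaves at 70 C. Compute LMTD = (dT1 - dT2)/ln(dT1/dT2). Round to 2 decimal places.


dT1 = Th_in - Tc_out = 127 - 70 = 57
dT2 = Th_out - Tc_in = 96 - 30 = 66
LMTD = (dT1 - dT2) / ln(dT1/dT2)
LMTD = (57 - 66) / ln(57/66)
LMTD = 61.39 K


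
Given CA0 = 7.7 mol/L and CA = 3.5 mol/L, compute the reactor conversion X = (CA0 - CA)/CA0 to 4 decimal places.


X = (CA0 - CA) / CA0
X = (7.7 - 3.5) / 7.7
X = 4.2 / 7.7
X = 0.5455


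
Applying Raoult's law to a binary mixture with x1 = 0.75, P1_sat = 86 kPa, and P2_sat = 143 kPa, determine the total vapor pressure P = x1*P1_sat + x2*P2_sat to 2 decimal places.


P = x1*P1_sat + x2*P2_sat
x2 = 1 - x1 = 1 - 0.75 = 0.25
P = 0.75*86 + 0.25*143
P = 64.5 + 35.75
P = 100.25 kPa


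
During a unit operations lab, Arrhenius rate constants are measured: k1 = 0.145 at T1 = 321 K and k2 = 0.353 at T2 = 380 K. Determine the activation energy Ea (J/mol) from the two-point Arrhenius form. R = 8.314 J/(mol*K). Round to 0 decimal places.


Ea = R * ln(k2/k1) / (1/T1 - 1/T2)
ln(k2/k1) = ln(0.353/0.145) = 0.8897343
1/T1 - 1/T2 = 1/321 - 1/380 = 0.00048368585
Ea = 8.314 * 0.8897343 / 0.00048368585
Ea = 15294 J/mol


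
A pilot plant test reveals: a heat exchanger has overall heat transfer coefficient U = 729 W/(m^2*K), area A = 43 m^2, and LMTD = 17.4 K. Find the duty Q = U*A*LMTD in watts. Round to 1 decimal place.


Q = U * A * LMTD
Q = 729 * 43 * 17.4
Q = 545437.8 W


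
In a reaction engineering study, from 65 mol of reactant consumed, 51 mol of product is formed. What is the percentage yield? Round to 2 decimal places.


Yield = (moles product / moles consumed) * 100%
Yield = (51 / 65) * 100
Yield = 0.7846 * 100
Yield = 78.46%


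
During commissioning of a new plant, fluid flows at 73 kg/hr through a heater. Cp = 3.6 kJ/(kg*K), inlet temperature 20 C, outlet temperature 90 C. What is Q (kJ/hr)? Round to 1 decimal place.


Q = m_dot * Cp * (T2 - T1)
Q = 73 * 3.6 * (90 - 20)
Q = 73 * 3.6 * 70
Q = 18396.0 kJ/hr


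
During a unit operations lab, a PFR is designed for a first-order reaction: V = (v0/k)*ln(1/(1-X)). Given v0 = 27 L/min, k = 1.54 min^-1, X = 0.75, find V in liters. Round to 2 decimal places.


V = (v0/k) * ln(1/(1-X))
V = (27/1.54) * ln(1/(1-0.75))
V = 17.532468 * ln(4.0)
V = 17.532468 * 1.386294
V = 24.31 L


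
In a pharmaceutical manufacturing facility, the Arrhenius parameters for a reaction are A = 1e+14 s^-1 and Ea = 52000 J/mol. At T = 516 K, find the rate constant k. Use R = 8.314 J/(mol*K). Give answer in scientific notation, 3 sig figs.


k = A * exp(-Ea/(R*T))
k = 1e+14 * exp(-52000 / (8.314 * 516))
k = 1e+14 * exp(-12.121144)
k = 5.44e+08


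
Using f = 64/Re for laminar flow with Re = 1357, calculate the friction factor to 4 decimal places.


f = 64 / Re
f = 64 / 1357
f = 0.0472


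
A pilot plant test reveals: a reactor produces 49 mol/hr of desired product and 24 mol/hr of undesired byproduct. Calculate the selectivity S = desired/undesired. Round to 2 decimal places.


S = desired product rate / undesired product rate
S = 49 / 24
S = 2.04


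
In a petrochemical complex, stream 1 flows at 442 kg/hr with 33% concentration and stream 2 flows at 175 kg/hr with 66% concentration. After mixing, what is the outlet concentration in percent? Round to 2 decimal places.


Mass balance on solute: F1*x1 + F2*x2 = F3*x3
F3 = F1 + F2 = 442 + 175 = 617 kg/hr
x3 = (F1*x1 + F2*x2)/F3
x3 = (442*0.33 + 175*0.66) / 617
x3 = 42.36%


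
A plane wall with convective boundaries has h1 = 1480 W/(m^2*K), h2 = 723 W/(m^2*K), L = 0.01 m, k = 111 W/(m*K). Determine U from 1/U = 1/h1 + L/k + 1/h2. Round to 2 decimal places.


1/U = 1/h1 + L/k + 1/h2
1/U = 1/1480 + 0.01/111 + 1/723
1/U = 0.0006756757 + 9.00901e-05 + 0.0013831259
1/U = 0.0021488917
U = 465.36 W/(m^2*K)


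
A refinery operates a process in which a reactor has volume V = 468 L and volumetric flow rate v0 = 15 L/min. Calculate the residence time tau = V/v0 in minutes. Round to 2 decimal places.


tau = V / v0
tau = 468 / 15
tau = 31.20 min


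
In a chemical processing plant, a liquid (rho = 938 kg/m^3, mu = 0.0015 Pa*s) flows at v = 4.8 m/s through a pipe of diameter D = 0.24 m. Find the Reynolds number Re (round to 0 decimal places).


Re = rho * v * D / mu
Re = 938 * 4.8 * 0.24 / 0.0015
Re = 1080.576 / 0.0015
Re = 720384


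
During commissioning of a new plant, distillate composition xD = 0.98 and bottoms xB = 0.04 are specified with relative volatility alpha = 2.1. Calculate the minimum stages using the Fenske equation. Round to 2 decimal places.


N_min = ln((xD*(1-xB))/(xB*(1-xD))) / ln(alpha)
Numerator inside ln: 0.9408 / 0.0008 = 1176.0
ln(1176.0) = 7.069874
ln(alpha) = ln(2.1) = 0.741937
N_min = 7.069874 / 0.741937 = 9.53


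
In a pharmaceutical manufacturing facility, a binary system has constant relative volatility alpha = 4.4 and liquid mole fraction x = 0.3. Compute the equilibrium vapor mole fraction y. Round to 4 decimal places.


y = alpha*x / (1 + (alpha-1)*x)
y = 4.4*0.3 / (1 + (4.4-1)*0.3)
y = 1.32 / (1 + 1.02)
y = 1.32 / 2.02
y = 0.6535


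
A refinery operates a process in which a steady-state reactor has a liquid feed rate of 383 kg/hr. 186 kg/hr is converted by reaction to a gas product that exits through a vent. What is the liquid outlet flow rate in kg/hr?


Steady-state mass balance on the main outlet: F_out = F_in - F_removed
F_out = 383 - 186
F_out = 197 kg/hr


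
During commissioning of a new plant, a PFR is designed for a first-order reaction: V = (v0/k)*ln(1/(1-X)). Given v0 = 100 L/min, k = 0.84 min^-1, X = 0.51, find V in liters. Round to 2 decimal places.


V = (v0/k) * ln(1/(1-X))
V = (100/0.84) * ln(1/(1-0.51))
V = 119.047619 * ln(2.040816)
V = 119.047619 * 0.71335
V = 84.92 L


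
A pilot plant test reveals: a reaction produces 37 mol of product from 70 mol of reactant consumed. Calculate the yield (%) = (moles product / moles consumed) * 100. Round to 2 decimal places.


Yield = (moles product / moles consumed) * 100%
Yield = (37 / 70) * 100
Yield = 0.5286 * 100
Yield = 52.86%


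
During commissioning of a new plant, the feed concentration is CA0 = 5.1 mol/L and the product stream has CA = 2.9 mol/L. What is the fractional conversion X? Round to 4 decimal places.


X = (CA0 - CA) / CA0
X = (5.1 - 2.9) / 5.1
X = 2.2 / 5.1
X = 0.4314


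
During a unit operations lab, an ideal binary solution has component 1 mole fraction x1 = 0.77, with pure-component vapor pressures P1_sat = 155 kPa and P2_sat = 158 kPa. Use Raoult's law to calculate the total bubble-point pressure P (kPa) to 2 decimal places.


P = x1*P1_sat + x2*P2_sat
x2 = 1 - x1 = 1 - 0.77 = 0.23
P = 0.77*155 + 0.23*158
P = 119.35 + 36.34
P = 155.69 kPa


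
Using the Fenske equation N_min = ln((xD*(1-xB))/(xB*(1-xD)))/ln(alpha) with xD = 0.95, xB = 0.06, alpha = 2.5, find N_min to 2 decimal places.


N_min = ln((xD*(1-xB))/(xB*(1-xD))) / ln(alpha)
Numerator inside ln: 0.893 / 0.003 = 297.666667
ln(297.666667) = 5.695974
ln(alpha) = ln(2.5) = 0.916291
N_min = 5.695974 / 0.916291 = 6.22
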